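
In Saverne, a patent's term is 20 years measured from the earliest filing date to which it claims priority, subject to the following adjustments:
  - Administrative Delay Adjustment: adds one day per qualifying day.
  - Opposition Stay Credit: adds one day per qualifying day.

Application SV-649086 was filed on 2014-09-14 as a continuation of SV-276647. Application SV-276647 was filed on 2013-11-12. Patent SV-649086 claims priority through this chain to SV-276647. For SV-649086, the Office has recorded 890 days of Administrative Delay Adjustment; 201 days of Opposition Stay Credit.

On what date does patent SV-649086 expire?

2036-11-07

Earliest priority filing: 12 November 2013.
Base term: 12 November 2013 + 20 years → 12 November 2033.
Administrative Delay Adjustment: +890 days → 20 April 2036.
Opposition Stay Credit: +201 days → 7 November 2036.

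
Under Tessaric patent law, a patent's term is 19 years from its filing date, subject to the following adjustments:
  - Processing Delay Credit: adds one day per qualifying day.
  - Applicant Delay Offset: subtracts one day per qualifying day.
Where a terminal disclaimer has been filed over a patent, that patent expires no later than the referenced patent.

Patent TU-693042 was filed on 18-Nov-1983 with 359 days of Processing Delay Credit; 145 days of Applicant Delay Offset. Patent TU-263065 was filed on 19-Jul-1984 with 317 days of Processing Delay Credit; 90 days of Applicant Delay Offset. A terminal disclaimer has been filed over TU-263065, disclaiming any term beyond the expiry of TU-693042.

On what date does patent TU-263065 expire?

2003-06-20

Natural term of TU-263065:
  Base: filing + 19 years → 19 July 2003.
  Processing Delay Credit: +317 days → 31 May 2004.
  Applicant Delay Offset: −90 days → 2 March 2004.
Expiry of referenced patent TU-693042:
  Base: filing + 19 years → 18 November 2002.
  Processing Delay Credit: +359 days → 12 November 2003.
  Applicant Delay Offset: −145 days → 20 June 2003.
Terminal disclaimer: TU-263065 expires on the earlier of 2 March 2004 and 20 June 2003.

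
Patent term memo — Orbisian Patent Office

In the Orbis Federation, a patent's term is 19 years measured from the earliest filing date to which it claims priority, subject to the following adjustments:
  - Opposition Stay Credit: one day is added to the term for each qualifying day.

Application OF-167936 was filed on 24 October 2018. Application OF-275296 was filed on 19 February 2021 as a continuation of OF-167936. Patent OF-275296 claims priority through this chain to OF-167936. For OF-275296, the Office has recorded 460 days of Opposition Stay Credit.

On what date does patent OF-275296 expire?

January 27, 2039

Earliest priority filing: 24 October 2018.
Base term: 24 October 2018 + 19 years → 24 October 2037.
Opposition Stay Credit: +460 days → 27 January 2039.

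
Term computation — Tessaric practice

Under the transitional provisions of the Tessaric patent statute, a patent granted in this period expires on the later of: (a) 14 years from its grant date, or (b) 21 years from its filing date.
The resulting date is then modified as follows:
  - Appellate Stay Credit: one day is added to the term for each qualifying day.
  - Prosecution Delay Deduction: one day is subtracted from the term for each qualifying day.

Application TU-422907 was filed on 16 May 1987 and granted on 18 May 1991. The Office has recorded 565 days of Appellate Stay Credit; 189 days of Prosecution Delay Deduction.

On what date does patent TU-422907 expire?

2009-05-27

(a) grant + 14 years → 18 May 2005.
(b) filing + 21 years → 16 May 2008.
Later of the two: 16 May 2008.
Appellate Stay Credit: +565 days → 2 December 2009.
Prosecution Delay Deduction: −189 days → 27 May 2009.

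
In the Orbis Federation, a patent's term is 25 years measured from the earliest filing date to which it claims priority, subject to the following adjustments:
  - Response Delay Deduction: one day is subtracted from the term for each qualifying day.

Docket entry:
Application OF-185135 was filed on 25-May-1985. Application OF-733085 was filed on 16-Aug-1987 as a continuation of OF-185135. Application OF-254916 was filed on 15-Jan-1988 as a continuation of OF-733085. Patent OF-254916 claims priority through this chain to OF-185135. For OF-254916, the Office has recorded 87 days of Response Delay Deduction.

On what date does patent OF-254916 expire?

2010-02-27

Earliest priority filing: 25 May 1985.
Base term: 25 May 1985 + 25 years → 25 May 2010.
Response Delay Deduction: −87 days → 27 February 2010.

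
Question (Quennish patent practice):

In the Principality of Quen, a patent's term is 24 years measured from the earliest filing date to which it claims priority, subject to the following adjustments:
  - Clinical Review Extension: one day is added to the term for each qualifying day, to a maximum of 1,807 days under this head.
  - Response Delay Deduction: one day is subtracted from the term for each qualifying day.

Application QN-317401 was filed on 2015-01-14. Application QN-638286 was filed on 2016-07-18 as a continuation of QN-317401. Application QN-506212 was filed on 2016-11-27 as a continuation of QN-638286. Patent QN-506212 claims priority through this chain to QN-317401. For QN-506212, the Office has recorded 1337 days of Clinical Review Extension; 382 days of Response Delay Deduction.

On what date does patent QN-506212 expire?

2041-08-26

Earliest priority filing: 14 January 2015.
Base term: 14 January 2015 + 24 years → 14 January 2039.
Clinical Review Extension: 1337 days (within the 1807-day cap) → +1337 days → 12 September 2042.
Response Delay Deduction: −382 days → 26 August 2041.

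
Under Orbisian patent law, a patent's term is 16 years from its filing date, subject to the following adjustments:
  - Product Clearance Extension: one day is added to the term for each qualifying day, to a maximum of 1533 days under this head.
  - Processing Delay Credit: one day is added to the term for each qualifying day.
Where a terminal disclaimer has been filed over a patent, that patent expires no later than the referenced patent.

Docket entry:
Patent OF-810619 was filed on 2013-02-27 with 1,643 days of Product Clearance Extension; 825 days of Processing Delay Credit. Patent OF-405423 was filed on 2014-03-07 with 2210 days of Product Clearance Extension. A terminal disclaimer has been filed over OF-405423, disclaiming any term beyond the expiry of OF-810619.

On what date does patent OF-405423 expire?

May 18, 2034

Natural term of OF-405423:
  Base: filing + 16 years → 7 March 2030.
  Product Clearance Extension: 2210 days claimed exceeds the 1533-day cap, so +1533 days → 18 May 2034.
Expiry of referenced patent OF-810619:
  Base: filing + 16 years → 27 February 2029.
  Product Clearance Extension: 1643 days claimed exceeds the 1533-day cap, so +1533 days → 10 May 2033.
  Processing Delay Credit: +825 days → 13 August 2035.
Terminal disclaimer: OF-405423 expires on the earlier of 18 May 2034 and 13 August 2035.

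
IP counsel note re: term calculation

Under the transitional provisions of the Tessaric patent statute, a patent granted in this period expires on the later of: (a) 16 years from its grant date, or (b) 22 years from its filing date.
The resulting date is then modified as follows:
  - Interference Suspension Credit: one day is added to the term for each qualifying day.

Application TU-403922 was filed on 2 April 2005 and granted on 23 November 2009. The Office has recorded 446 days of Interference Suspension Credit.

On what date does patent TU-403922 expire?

2028-06-21

(a) grant + 16 years → 23 November 2025.
(b) filing + 22 years → 2 April 2027.
Later of the two: 2 April 2027.
Interference Suspension Credit: +446 days → 21 June 2028.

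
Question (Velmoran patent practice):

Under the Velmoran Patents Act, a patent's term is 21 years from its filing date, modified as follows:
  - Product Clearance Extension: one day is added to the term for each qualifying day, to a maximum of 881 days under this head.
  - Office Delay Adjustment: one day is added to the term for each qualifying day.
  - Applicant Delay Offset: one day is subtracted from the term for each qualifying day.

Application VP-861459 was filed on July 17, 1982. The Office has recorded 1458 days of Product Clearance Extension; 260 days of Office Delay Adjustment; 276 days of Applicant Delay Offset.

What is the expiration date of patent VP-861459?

Base term: filing date + 21 years → 17 July 2003.
Product Clearance Extension: 1458 days claimed exceeds the 881-day cap, so +881 days → 14 December 2005.
Office Delay Adjustment: +260 days → 31 August 2006.
Applicant Delay Offset: −276 days → 28 November 2005.

November 28, 2005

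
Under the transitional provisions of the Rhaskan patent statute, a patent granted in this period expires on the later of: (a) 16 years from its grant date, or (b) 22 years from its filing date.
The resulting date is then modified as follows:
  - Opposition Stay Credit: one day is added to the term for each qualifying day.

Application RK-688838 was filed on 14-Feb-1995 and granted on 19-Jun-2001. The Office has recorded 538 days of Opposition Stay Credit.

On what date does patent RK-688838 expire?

(a) grant + 16 years → 19 June 2017.
(b) filing + 22 years → 14 February 2017.
Later of the two: 19 June 2017.
Opposition Stay Credit: +538 days → 9 December 2018.

December 9, 2018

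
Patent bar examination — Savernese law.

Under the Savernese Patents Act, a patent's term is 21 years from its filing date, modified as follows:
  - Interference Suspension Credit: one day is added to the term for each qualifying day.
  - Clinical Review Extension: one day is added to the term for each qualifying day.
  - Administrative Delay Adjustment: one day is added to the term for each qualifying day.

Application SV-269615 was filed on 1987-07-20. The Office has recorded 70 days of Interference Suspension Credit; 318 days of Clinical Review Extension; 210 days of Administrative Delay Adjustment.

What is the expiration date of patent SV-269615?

2010-03-10

Base term: filing date + 21 years → 20 July 2008.
Interference Suspension Credit: +70 days → 28 September 2008.
Clinical Review Extension: +318 days → 12 August 2009.
Administrative Delay Adjustment: +210 days → 10 March 2010.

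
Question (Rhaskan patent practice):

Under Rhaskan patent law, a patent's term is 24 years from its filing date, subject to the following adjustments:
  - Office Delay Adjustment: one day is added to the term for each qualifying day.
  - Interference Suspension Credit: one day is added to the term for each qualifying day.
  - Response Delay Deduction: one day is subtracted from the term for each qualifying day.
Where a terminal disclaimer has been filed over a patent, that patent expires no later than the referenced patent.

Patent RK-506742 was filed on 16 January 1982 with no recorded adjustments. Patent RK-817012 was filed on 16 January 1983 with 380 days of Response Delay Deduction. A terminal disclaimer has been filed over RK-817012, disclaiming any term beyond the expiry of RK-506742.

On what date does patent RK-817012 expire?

Natural term of RK-817012:
  Base: filing + 24 years → 16 January 2007.
  Response Delay Deduction: −380 days → 1 January 2006.
Expiry of referenced patent RK-506742:
  Base: filing + 24 years → 16 January 2006.
Terminal disclaimer: RK-817012 expires on the earlier of 1 January 2006 and 16 January 2006.

January 1, 2006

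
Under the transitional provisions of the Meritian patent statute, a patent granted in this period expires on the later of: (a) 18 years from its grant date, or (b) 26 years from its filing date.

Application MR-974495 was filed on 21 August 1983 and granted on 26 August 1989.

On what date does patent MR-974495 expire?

(a) grant + 18 years → 26 August 2007.
(b) filing + 26 years → 21 August 2009.
Later of the two: 21 August 2009.

2009-08-21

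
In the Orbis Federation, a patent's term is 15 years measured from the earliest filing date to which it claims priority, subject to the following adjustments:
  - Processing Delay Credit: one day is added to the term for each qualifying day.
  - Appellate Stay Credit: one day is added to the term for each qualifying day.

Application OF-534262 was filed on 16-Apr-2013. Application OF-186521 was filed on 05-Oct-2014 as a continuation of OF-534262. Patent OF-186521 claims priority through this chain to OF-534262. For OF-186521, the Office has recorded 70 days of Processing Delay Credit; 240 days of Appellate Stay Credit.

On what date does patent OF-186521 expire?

2029-02-20

Earliest priority filing: 16 April 2013.
Base term: 16 April 2013 + 15 years → 16 April 2028.
Processing Delay Credit: +70 days → 25 June 2028.
Appellate Stay Credit: +240 days → 20 February 2029.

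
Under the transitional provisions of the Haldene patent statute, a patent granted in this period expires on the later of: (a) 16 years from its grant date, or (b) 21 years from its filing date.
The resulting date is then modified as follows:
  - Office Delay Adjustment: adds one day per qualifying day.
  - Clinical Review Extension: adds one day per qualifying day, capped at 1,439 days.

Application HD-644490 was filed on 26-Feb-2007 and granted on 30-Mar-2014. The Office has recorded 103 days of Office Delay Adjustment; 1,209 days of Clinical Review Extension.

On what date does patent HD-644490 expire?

(a) grant + 16 years → 30 March 2030.
(b) filing + 21 years → 26 February 2028.
Later of the two: 30 March 2030.
Office Delay Adjustment: +103 days → 11 July 2030.
Clinical Review Extension: 1209 days (within the 1439-day cap) → +1209 days → 1 November 2033.

2033-11-01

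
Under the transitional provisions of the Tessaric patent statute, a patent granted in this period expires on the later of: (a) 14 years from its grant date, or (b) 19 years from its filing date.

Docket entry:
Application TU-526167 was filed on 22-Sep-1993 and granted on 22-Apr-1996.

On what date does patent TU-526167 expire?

2012-09-22

(a) grant + 14 years → 22 April 2010.
(b) filing + 19 years → 22 September 2012.
Later of the two: 22 September 2012.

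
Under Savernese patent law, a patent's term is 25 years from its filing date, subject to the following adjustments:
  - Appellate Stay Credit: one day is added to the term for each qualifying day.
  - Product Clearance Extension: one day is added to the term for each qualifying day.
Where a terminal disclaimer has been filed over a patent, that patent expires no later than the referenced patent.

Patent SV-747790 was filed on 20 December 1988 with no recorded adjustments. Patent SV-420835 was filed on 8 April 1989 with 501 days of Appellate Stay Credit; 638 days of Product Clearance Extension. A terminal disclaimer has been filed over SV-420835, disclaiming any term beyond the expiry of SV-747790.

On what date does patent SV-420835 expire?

December 20, 2013

Natural term of SV-420835:
  Base: filing + 25 years → 8 April 2014.
  Appellate Stay Credit: +501 days → 22 August 2015.
  Product Clearance Extension: +638 days → 21 May 2017.
Expiry of referenced patent SV-747790:
  Base: filing + 25 years → 20 December 2013.
Terminal disclaimer: SV-420835 expires on the earlier of 21 May 2017 and 20 December 2013.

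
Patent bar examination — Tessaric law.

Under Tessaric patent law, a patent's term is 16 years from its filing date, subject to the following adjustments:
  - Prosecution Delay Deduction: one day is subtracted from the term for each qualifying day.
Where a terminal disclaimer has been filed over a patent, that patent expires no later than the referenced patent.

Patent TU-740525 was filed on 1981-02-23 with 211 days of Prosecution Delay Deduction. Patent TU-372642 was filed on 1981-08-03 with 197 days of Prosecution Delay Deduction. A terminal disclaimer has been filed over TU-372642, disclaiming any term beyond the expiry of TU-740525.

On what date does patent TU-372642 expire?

Natural term of TU-372642:
  Base: filing + 16 years → 3 August 1997.
  Prosecution Delay Deduction: −197 days → 18 January 1997.
Expiry of referenced patent TU-740525:
  Base: filing + 16 years → 23 February 1997.
  Prosecution Delay Deduction: −211 days → 27 July 1996.
Terminal disclaimer: TU-372642 expires on the earlier of 18 January 1997 and 27 July 1996.

1996-07-27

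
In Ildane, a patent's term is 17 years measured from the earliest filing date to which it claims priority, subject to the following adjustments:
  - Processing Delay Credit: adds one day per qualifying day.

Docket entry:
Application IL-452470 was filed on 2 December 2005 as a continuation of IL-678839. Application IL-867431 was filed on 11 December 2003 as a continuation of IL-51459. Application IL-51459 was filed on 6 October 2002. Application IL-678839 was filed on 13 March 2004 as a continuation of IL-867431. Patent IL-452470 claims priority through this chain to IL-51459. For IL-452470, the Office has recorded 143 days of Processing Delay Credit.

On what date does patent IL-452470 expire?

Earliest priority filing: 6 October 2002.
Base term: 6 October 2002 + 17 years → 6 October 2019.
Processing Delay Credit: +143 days → 26 February 2020.

February 26, 2020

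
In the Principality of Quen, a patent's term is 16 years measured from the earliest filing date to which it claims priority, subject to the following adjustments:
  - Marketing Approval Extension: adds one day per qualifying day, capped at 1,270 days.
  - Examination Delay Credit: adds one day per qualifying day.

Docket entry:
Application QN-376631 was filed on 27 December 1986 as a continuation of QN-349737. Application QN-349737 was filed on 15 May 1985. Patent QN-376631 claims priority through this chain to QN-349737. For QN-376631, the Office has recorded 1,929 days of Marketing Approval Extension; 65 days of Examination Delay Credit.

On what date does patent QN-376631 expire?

Earliest priority filing: 15 May 1985.
Base term: 15 May 1985 + 16 years → 15 May 2001.
Marketing Approval Extension: 1929 days claimed exceeds the 1270-day cap, so +1270 days → 5 November 2004.
Examination Delay Credit: +65 days → 9 January 2005.

2005-01-09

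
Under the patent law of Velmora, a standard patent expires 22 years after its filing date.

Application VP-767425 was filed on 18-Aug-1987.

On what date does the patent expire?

August 18, 2009

Filing date + 22 years → 18 August 2009.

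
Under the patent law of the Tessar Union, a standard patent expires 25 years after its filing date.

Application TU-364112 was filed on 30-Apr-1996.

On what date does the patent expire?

April 30, 2021

Filing date + 25 years → 30 April 2021.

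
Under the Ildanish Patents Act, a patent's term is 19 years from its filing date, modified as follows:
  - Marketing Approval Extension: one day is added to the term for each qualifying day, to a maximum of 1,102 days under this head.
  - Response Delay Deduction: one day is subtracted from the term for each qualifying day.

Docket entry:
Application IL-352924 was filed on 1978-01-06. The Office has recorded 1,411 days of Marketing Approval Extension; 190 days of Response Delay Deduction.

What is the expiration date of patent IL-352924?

July 7, 1999

Base term: filing date + 19 years → 6 January 1997.
Marketing Approval Extension: 1411 days claimed exceeds the 1102-day cap, so +1102 days → 13 January 2000.
Response Delay Deduction: −190 days → 7 July 1999.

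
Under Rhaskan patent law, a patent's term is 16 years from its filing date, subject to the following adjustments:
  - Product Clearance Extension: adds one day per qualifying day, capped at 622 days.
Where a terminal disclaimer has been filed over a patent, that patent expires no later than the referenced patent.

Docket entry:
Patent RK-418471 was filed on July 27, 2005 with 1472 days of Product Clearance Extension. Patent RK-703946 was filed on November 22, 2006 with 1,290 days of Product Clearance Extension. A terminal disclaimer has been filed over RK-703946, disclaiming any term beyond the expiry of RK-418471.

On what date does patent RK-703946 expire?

2023-04-10

Natural term of RK-703946:
  Base: filing + 16 years → 22 November 2022.
  Product Clearance Extension: 1290 days claimed exceeds the 622-day cap, so +622 days → 5 August 2024.
Expiry of referenced patent RK-418471:
  Base: filing + 16 years → 27 July 2021.
  Product Clearance Extension: 1472 days claimed exceeds the 622-day cap, so +622 days → 10 April 2023.
Terminal disclaimer: RK-703946 expires on the earlier of 5 August 2024 and 10 April 2023.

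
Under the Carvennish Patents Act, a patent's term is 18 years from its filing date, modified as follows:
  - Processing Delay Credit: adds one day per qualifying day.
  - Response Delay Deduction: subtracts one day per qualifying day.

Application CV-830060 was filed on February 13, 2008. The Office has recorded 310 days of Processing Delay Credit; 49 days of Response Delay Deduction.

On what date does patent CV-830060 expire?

2026-11-01

Base term: filing date + 18 years → 13 February 2026.
Processing Delay Credit: +310 days → 20 December 2026.
Response Delay Deduction: −49 days → 1 November 2026.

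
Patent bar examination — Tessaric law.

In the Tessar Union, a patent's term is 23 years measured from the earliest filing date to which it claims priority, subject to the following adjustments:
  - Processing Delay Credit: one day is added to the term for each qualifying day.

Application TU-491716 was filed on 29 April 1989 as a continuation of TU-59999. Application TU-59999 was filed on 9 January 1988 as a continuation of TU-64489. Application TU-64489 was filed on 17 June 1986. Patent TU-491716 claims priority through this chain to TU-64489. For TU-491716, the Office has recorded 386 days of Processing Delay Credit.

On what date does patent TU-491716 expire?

July 8, 2010

Earliest priority filing: 17 June 1986.
Base term: 17 June 1986 + 23 years → 17 June 2009.
Processing Delay Credit: +386 days → 8 July 2010.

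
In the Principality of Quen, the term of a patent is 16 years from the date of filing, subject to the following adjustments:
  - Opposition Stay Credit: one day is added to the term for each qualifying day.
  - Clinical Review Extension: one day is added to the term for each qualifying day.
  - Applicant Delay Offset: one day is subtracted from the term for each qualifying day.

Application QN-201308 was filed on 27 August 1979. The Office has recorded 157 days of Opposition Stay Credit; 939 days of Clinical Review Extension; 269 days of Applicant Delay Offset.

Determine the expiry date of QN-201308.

Base term: filing date + 16 years → 27 August 1995.
Opposition Stay Credit: +157 days → 31 January 1996.
Clinical Review Extension: +939 days → 27 August 1998.
Applicant Delay Offset: −269 days → 1 December 1997.

1997-12-01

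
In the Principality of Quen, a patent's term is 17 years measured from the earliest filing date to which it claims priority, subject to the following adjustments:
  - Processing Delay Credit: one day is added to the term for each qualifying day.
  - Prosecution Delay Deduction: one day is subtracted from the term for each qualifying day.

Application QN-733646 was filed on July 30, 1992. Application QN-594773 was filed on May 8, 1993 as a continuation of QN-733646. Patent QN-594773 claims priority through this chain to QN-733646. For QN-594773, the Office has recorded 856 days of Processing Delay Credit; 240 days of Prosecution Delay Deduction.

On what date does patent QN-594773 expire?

Earliest priority filing: 30 July 1992.
Base term: 30 July 1992 + 17 years → 30 July 2009.
Processing Delay Credit: +856 days → 3 December 2011.
Prosecution Delay Deduction: −240 days → 7 April 2011.

2011-04-07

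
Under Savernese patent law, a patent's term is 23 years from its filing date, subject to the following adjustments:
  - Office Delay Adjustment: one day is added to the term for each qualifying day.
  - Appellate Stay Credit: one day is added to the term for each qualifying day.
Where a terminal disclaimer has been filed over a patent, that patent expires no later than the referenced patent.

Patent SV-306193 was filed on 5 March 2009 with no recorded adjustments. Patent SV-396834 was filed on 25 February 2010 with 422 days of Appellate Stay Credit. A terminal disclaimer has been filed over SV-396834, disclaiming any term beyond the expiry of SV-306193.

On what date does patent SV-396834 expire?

March 5, 2032

Natural term of SV-396834:
  Base: filing + 23 years → 25 February 2033.
  Appellate Stay Credit: +422 days → 23 April 2034.
Expiry of referenced patent SV-306193:
  Base: filing + 23 years → 5 March 2032.
Terminal disclaimer: SV-396834 expires on the earlier of 23 April 2034 and 5 March 2032.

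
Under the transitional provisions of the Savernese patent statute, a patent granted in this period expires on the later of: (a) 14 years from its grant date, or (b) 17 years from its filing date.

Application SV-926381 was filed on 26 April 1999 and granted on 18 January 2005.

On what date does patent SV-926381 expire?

January 18, 2019

(a) grant + 14 years → 18 January 2019.
(b) filing + 17 years → 26 April 2016.
Later of the two: 18 January 2019.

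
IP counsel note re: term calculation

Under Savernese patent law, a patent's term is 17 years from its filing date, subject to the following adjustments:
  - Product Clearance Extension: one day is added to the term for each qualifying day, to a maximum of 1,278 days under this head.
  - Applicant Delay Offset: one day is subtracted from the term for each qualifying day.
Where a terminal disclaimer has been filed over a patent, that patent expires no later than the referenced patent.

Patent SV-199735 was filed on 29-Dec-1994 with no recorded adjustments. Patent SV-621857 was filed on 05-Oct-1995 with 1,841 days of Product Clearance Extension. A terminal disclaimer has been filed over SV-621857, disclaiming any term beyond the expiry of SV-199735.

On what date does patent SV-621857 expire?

Natural term of SV-621857:
  Base: filing + 17 years → 5 October 2012.
  Product Clearance Extension: 1841 days claimed exceeds the 1278-day cap, so +1278 days → 5 April 2016.
Expiry of referenced patent SV-199735:
  Base: filing + 17 years → 29 December 2011.
Terminal disclaimer: SV-621857 expires on the earlier of 5 April 2016 and 29 December 2011.

December 29, 2011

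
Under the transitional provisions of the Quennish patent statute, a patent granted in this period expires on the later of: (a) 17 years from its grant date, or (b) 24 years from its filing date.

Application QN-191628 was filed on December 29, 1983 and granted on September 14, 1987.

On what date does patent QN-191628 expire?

2007-12-29

(a) grant + 17 years → 14 September 2004.
(b) filing + 24 years → 29 December 2007.
Later of the two: 29 December 2007.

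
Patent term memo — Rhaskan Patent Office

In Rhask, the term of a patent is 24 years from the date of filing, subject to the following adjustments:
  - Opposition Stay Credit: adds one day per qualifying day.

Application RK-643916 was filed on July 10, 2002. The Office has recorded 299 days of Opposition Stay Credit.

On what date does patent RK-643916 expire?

Base term: filing date + 24 years → 10 July 2026.
Opposition Stay Credit: +299 days → 5 May 2027.

May 5, 2027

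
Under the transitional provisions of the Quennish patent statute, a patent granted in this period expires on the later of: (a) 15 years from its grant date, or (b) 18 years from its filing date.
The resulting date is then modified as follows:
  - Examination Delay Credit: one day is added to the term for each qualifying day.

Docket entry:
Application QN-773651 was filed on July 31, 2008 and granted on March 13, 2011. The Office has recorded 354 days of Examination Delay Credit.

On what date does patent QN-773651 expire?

2027-07-20

(a) grant + 15 years → 13 March 2026.
(b) filing + 18 years → 31 July 2026.
Later of the two: 31 July 2026.
Examination Delay Credit: +354 days → 20 July 2027.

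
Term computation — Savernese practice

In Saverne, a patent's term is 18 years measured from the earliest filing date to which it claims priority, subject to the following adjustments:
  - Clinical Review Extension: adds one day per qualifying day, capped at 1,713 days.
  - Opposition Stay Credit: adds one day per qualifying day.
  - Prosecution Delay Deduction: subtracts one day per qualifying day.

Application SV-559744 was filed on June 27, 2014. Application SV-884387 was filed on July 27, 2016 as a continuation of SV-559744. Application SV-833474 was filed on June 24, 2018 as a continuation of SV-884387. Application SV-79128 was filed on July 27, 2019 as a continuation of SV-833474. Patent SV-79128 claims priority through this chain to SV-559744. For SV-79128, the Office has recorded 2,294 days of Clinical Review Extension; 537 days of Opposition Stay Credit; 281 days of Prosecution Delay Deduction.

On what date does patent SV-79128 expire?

November 17, 2037

Earliest priority filing: 27 June 2014.
Base term: 27 June 2014 + 18 years → 27 June 2032.
Clinical Review Extension: 2294 days claimed exceeds the 1713-day cap, so +1713 days → 6 March 2037.
Opposition Stay Credit: +537 days → 25 August 2038.
Prosecution Delay Deduction: −281 days → 17 November 2037.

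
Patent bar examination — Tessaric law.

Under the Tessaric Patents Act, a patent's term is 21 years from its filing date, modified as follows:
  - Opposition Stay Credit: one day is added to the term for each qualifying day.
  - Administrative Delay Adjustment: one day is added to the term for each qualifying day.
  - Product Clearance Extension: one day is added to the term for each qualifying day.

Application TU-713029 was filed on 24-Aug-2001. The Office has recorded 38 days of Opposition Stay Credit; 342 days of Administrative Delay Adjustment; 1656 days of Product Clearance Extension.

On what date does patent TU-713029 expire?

Base term: filing date + 21 years → 24 August 2022.
Opposition Stay Credit: +38 days → 1 October 2022.
Administrative Delay Adjustment: +342 days → 8 September 2023.
Product Clearance Extension: +1656 days → 21 March 2028.

2028-03-21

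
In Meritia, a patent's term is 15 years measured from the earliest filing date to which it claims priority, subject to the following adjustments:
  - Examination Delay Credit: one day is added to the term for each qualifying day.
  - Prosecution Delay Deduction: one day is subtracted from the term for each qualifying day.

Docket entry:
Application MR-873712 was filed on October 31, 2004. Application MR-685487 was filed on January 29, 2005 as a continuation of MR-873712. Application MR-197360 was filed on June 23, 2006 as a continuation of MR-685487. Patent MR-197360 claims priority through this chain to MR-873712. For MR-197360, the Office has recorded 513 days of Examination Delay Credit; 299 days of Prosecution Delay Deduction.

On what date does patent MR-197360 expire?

June 1, 2020

Earliest priority filing: 31 October 2004.
Base term: 31 October 2004 + 15 years → 31 October 2019.
Examination Delay Credit: +513 days → 27 March 2021.
Prosecution Delay Deduction: −299 days → 1 June 2020.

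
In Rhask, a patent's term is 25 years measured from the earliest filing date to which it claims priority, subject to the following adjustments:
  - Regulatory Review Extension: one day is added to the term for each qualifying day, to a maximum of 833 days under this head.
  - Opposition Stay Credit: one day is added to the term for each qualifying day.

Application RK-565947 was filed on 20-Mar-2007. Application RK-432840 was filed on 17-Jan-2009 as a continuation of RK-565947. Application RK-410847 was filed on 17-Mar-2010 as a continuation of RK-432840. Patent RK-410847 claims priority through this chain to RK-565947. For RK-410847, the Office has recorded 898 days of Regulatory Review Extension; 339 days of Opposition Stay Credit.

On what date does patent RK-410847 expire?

Earliest priority filing: 20 March 2007.
Base term: 20 March 2007 + 25 years → 20 March 2032.
Regulatory Review Extension: 898 days claimed exceeds the 833-day cap, so +833 days → 1 July 2034.
Opposition Stay Credit: +339 days → 5 June 2035.

2035-06-05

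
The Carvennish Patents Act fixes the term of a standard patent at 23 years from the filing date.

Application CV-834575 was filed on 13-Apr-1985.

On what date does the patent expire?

Filing date + 23 years → 13 April 2008.

2008-04-13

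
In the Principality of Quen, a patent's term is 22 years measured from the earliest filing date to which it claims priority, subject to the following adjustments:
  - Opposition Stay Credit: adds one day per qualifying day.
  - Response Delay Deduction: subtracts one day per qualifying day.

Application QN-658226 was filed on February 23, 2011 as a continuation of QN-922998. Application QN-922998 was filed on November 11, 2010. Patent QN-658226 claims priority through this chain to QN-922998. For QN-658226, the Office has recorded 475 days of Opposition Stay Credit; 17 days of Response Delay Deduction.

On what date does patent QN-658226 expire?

February 12, 2034

Earliest priority filing: 11 November 2010.
Base term: 11 November 2010 + 22 years → 11 November 2032.
Opposition Stay Credit: +475 days → 1 March 2034.
Response Delay Deduction: −17 days → 12 February 2034.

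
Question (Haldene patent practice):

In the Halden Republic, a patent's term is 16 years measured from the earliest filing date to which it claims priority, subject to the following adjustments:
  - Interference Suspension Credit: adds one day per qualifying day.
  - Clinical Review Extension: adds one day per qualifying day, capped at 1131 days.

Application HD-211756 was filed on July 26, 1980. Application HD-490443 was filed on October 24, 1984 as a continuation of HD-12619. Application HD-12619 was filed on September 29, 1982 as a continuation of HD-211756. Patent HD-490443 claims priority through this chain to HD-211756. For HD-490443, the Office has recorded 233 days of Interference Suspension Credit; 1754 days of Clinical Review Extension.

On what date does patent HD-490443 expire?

Earliest priority filing: 26 July 1980.
Base term: 26 July 1980 + 16 years → 26 July 1996.
Interference Suspension Credit: +233 days → 16 March 1997.
Clinical Review Extension: 1754 days claimed exceeds the 1131-day cap, so +1131 days → 20 April 2000.

2000-04-20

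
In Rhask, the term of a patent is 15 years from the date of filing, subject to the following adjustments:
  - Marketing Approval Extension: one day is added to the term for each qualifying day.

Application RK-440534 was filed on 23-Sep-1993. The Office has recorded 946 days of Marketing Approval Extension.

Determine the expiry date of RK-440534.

April 27, 2011

Base term: filing date + 15 years → 23 September 2008.
Marketing Approval Extension: +946 days → 27 April 2011.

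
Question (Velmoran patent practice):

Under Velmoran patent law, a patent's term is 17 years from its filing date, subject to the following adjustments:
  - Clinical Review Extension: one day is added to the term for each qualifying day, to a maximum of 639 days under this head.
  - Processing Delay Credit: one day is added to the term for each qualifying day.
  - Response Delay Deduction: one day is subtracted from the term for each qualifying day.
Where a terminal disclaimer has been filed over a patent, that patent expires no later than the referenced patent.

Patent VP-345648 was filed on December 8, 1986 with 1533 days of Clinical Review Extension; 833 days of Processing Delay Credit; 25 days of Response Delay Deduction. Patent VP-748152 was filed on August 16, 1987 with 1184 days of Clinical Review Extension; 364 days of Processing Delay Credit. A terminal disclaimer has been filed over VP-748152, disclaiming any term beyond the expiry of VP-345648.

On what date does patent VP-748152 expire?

2007-05-16

Natural term of VP-748152:
  Base: filing + 17 years → 16 August 2004.
  Clinical Review Extension: 1184 days claimed exceeds the 639-day cap, so +639 days → 17 May 2006.
  Processing Delay Credit: +364 days → 16 May 2007.
Expiry of referenced patent VP-345648:
  Base: filing + 17 years → 8 December 2003.
  Clinical Review Extension: 1533 days claimed exceeds the 639-day cap, so +639 days → 7 September 2005.
  Processing Delay Credit: +833 days → 19 December 2007.
  Response Delay Deduction: −25 days → 24 November 2007.
Terminal disclaimer: VP-748152 expires on the earlier of 16 May 2007 and 24 November 2007.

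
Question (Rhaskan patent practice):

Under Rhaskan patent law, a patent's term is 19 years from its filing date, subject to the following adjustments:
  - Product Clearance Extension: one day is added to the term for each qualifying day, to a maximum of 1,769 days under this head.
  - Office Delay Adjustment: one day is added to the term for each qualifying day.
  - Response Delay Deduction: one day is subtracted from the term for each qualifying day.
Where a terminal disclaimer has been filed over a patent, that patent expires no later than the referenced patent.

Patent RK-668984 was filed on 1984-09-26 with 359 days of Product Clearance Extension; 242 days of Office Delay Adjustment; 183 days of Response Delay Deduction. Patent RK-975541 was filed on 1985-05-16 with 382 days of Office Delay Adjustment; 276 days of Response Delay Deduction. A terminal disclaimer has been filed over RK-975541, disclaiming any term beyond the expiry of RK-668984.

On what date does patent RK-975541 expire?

Natural term of RK-975541:
  Base: filing + 19 years → 16 May 2004.
  Office Delay Adjustment: +382 days → 2 June 2005.
  Response Delay Deduction: −276 days → 30 August 2004.
Expiry of referenced patent RK-668984:
  Base: filing + 19 years → 26 September 2003.
  Product Clearance Extension: 359 days (within the 1769-day cap) → +359 days → 19 September 2004.
  Office Delay Adjustment: +242 days → 19 May 2005.
  Response Delay Deduction: −183 days → 17 November 2004.
Terminal disclaimer: RK-975541 expires on the earlier of 30 August 2004 and 17 November 2004.

2004-08-30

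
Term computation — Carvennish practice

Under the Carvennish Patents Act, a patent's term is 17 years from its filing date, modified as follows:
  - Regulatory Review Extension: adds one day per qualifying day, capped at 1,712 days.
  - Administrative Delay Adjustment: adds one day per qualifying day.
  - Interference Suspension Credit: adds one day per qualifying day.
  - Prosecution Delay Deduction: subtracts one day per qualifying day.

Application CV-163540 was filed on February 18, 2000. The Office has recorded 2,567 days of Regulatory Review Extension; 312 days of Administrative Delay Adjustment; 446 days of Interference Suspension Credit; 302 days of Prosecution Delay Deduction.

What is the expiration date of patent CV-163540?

Base term: filing date + 17 years → 18 February 2017.
Regulatory Review Extension: 2567 days claimed exceeds the 1712-day cap, so +1712 days → 27 October 2021.
Administrative Delay Adjustment: +312 days → 4 September 2022.
Interference Suspension Credit: +446 days → 24 November 2023.
Prosecution Delay Deduction: −302 days → 26 January 2023.

January 26, 2023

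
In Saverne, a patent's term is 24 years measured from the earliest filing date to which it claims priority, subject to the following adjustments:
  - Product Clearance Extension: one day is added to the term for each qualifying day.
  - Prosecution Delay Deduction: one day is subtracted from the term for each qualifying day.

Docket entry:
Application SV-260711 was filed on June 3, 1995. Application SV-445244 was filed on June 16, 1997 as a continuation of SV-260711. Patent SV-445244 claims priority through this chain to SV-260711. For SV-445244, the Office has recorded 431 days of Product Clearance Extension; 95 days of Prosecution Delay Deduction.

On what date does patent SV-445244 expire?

Earliest priority filing: 3 June 1995.
Base term: 3 June 1995 + 24 years → 3 June 2019.
Product Clearance Extension: +431 days → 7 August 2020.
Prosecution Delay Deduction: −95 days → 4 May 2020.

May 4, 2020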